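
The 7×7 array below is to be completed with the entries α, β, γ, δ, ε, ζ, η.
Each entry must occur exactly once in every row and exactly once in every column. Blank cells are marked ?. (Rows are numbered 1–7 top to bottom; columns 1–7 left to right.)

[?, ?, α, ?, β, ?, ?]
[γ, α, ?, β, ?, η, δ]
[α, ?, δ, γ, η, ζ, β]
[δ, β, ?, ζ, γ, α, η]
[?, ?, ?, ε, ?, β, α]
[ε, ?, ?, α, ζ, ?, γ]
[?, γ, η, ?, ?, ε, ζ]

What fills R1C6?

γ

Row 1, column 7: row 1 has {α, β} and column 7 has {α, β, γ, δ, ζ, η}, leaving only ε.
Row 2, column 5: row 2 has {α, β, γ, δ, η} and column 5 has {β, γ, ζ, η}, leaving only ε.
Row 2, column 3: row 2 has {α, β, γ, δ, ε, η} and column 3 has {α, δ, η}, leaving only ζ.
Row 3, column 2: row 3 has {α, β, γ, δ, ζ, η} and column 2 has {α, β, γ}, leaving only ε.
Row 4, column 3: row 4 has {α, β, γ, δ, ζ, η} and column 3 has {α, δ, ζ, η}, leaving only ε.
Row 5, column 3: row 5 has {α, β, ε} and column 3 has {α, δ, ε, ζ, η}, leaving only γ.
Row 5, column 5: row 5 has {α, β, γ, ε} and column 5 has {β, γ, ε, ζ, η}, leaving only δ.
Row 6, column 3: row 6 has {α, γ, ε, ζ} and column 3 has {α, γ, δ, ε, ζ, η}, leaving only β.
Row 6, column 6: row 6 has {α, β, γ, ε, ζ} and column 6 has {α, β, ε, ζ, η}, leaving only δ.
Row 1 already has {α, β, ε} and column 6 already has {α, β, δ, ε, ζ, η}, so row 1, column 6 must be γ.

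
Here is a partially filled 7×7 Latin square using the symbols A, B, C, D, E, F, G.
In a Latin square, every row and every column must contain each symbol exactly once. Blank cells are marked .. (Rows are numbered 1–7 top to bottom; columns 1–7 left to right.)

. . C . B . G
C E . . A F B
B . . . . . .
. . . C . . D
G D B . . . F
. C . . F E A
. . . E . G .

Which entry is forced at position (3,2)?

G

Row 5, column 4: row 5 has {B, D, F, G} and column 4 has {C, E}, leaving only A.
Row 5, column 6: row 5 has {A, B, D, F, G} and column 6 has {E, F, G}, leaving only C.
Row 5, column 5: row 5 has {A, B, C, D, F, G} and column 5 has {A, B, F}, leaving only E.
Row 4, column 5: row 4 has {C, D} and column 5 has {A, B, E, F}, leaving only G.
Row 6, column 1: row 6 has {A, C, E, F} and column 1 has {B, C, G}, leaving only D.
Row 6, column 3: row 6 has {A, C, D, E, F} and column 3 has {B, C}, leaving only G.
Row 2, column 3: row 2 has {A, B, C, E, F} and column 3 has {B, C, G}, leaving only D.
Row 2, column 4: row 2 has {A, B, C, D, E, F} and column 4 has {A, C, E}, leaving only G.
Row 6, column 4: row 6 has {A, C, D, E, F, G} and column 4 has {A, C, E, G}, leaving only B.
Row 7, column 7: row 7 has {E, G} and column 7 has {A, B, D, F, G}, leaving only C.
Row 3, column 7: row 3 has {B} and column 7 has {A, B, C, D, F, G}, leaving only E.
Row 7, column 5: row 7 has {C, E, G} and column 5 has {A, B, E, F, G}, leaving only D.
Row 3, column 5: row 3 has {B, E} and column 5 has {A, B, D, E, F, G}, leaving only C.
Row 3, column 2 is narrowed to {A, F, G}.
If it were A, then row 3, column 4 would be left with no valid symbol.
If it were F, then row 3, column 6 would be left with no valid symbol.
So row 3, column 2 must be G.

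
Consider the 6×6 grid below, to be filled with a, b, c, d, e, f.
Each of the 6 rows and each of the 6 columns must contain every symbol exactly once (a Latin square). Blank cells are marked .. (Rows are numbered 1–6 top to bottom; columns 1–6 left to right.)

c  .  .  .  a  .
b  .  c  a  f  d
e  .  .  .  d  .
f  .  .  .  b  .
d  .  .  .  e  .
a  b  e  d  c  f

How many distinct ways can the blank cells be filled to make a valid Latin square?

Row 1, column 2: eliminating its row and column leaves {d, e, f}.
Row 1, column 3: eliminating its row and column leaves {b, d, f}.
Row 1, column 4: eliminating its row and column leaves {b, e, f}.
Row 1, column 6: eliminating its row and column leaves {b, e}.
Row 2, column 2: eliminating its row and column leaves {e}.
Row 3, column 2: eliminating its row and column leaves {a, c, f}.
Row 3, column 3: eliminating its row and column leaves {a, b, f}.
Row 3, column 4: eliminating its row and column leaves {b, c, f}.
Row 3, column 6: eliminating its row and column leaves {a, b, c}.
Row 4, column 2: eliminating its row and column leaves {a, c, d, e}.
Row 4, column 3: eliminating its row and column leaves {a, d}.
Row 4, column 4: eliminating its row and column leaves {c, e}.
Row 4, column 6: eliminating its row and column leaves {a, c, e}.
Row 5, column 2: eliminating its row and column leaves {a, c, f}.
Row 5, column 3: eliminating its row and column leaves {a, b, f}.
Row 5, column 4: eliminating its row and column leaves {b, c, f}.
Row 5, column 6: eliminating its row and column leaves {a, b, c}.
Enumerating the assignments across these blanks that avoid any row or column repeat gives 20 completions.

20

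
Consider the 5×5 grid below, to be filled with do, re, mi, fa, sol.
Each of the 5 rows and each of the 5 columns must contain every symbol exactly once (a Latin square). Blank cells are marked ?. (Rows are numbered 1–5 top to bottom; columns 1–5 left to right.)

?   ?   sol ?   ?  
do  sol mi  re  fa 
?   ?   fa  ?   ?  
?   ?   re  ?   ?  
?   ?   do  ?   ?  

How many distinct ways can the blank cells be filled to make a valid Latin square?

Row 1, column 1: eliminating its row and column leaves {re, mi, fa}.
Row 1, column 2: eliminating its row and column leaves {do, re, mi, fa}.
Row 1, column 4: eliminating its row and column leaves {do, mi, fa}.
Row 1, column 5: eliminating its row and column leaves {do, re, mi}.
Row 3, column 1: eliminating its row and column leaves {re, mi, sol}.
Row 3, column 2: eliminating its row and column leaves {do, re, mi}.
Row 3, column 4: eliminating its row and column leaves {do, mi, sol}.
Row 3, column 5: eliminating its row and column leaves {do, re, mi, sol}.
Row 4, column 1: eliminating its row and column leaves {mi, fa, sol}.
Row 4, column 2: eliminating its row and column leaves {do, mi, fa}.
Row 4, column 4: eliminating its row and column leaves {do, mi, fa, sol}.
Row 4, column 5: eliminating its row and column leaves {do, mi, sol}.
Row 5, column 1: eliminating its row and column leaves {re, mi, fa, sol}.
Row 5, column 2: eliminating its row and column leaves {re, mi, fa}.
Row 5, column 4: eliminating its row and column leaves {mi, fa, sol}.
Row 5, column 5: eliminating its row and column leaves {re, mi, sol}.
Enumerating the assignments across these blanks that avoid any row or column repeat gives 56 completions.

56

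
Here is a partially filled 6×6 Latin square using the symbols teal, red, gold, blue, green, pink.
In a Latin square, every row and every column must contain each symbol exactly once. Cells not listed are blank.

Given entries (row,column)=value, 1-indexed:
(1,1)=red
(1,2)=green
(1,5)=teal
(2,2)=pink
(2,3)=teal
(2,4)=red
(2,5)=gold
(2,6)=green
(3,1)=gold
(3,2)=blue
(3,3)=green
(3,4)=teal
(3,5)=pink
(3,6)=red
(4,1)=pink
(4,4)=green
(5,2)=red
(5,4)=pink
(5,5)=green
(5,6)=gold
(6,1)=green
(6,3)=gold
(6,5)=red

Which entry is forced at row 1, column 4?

Row 2, column 1: row 2 has {teal, red, gold, green, pink} and column 1 has {red, gold, green, pink}, leaving only blue.
Row 4, column 5: row 4 has {green, pink} and column 5 has {teal, red, gold, green, pink}, leaving only blue.
Row 4, column 3: row 4 has {blue, green, pink} and column 3 has {teal, gold, green}, leaving only red.
Row 4, column 6: row 4 has {red, blue, green, pink} and column 6 has {red, gold, green}, leaving only teal.
Row 4, column 2: row 4 has {teal, red, blue, green, pink} and column 2 has {red, blue, green, pink}, leaving only gold.
Row 5, column 1: row 5 has {red, gold, green, pink} and column 1 has {red, gold, blue, green, pink}, leaving only teal.
Row 5, column 3: row 5 has {teal, red, gold, green, pink} and column 3 has {teal, red, gold, green}, leaving only blue.
Row 1, column 3: row 1 has {teal, red, green} and column 3 has {teal, red, gold, blue, green}, leaving only pink.
Row 1, column 6: row 1 has {teal, red, green, pink} and column 6 has {teal, red, gold, green}, leaving only blue.
Row 1 already has {teal, red, blue, green, pink} and column 4 already has {teal, red, green, pink}, so row 1, column 4 must be gold.

gold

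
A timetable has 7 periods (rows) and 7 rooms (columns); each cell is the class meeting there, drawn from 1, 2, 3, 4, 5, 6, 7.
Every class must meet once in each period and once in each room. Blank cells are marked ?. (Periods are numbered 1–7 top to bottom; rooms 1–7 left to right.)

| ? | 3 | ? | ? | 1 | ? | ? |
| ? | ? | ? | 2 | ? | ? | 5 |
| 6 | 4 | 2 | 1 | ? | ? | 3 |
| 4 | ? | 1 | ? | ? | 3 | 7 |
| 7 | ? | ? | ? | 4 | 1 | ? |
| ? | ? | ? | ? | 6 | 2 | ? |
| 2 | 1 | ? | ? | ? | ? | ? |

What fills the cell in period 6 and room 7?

1

Period 1, room 1: period 1 has {1, 3} and room 1 has {2, 4, 6, 7}, leaving only 5.
Period 6, room 7 is narrowed to {1, 4}.
If it were 4, then period 5, room 7 would be left with no valid symbol.
So period 6, room 7 must be 1.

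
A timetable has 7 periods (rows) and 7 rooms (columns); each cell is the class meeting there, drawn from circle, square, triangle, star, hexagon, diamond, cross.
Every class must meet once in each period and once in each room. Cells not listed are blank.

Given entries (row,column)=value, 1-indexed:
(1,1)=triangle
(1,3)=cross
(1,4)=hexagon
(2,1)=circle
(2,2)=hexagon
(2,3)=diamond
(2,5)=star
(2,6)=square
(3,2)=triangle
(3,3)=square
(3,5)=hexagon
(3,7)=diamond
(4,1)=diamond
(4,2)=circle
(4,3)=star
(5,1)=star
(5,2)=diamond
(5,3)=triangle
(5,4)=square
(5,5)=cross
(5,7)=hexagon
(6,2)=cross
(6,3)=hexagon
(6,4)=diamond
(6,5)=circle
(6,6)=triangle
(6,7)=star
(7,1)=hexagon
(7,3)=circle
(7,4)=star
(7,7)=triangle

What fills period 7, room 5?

Period 2, room 7: period 2 has {circle, square, star, hexagon, diamond} and room 7 has {triangle, star, hexagon, diamond}, leaving only cross.
Period 2, room 4: period 2 has {circle, square, star, hexagon, diamond, cross} and room 4 has {square, star, hexagon, diamond}, leaving only triangle.
Period 3, room 1: period 3 has {square, triangle, hexagon, diamond} and room 1 has {circle, triangle, star, hexagon, diamond}, leaving only cross.
Period 3, room 4: period 3 has {square, triangle, hexagon, diamond, cross} and room 4 has {square, triangle, star, hexagon, diamond}, leaving only circle.
Period 3, room 6: period 3 has {circle, square, triangle, hexagon, diamond, cross} and room 6 has {square, triangle}, leaving only star.
Period 4, room 4: period 4 has {circle, star, diamond} and room 4 has {circle, square, triangle, star, hexagon, diamond}, leaving only cross.
Period 4, room 6: period 4 has {circle, star, diamond, cross} and room 6 has {square, triangle, star}, leaving only hexagon.
Period 4, room 7: period 4 has {circle, star, hexagon, diamond, cross} and room 7 has {triangle, star, hexagon, diamond, cross}, leaving only square.
Period 1, room 7: period 1 has {triangle, hexagon, cross} and room 7 has {square, triangle, star, hexagon, diamond, cross}, leaving only circle.
Period 1, room 6: period 1 has {circle, triangle, hexagon, cross} and room 6 has {square, triangle, star, hexagon}, leaving only diamond.
Period 1, room 5: period 1 has {circle, triangle, hexagon, diamond, cross} and room 5 has {circle, star, hexagon, cross}, leaving only square.
Period 7 already has {circle, triangle, star, hexagon} and room 5 already has {circle, square, star, hexagon, cross}, so period 7, room 5 must be diamond.

diamond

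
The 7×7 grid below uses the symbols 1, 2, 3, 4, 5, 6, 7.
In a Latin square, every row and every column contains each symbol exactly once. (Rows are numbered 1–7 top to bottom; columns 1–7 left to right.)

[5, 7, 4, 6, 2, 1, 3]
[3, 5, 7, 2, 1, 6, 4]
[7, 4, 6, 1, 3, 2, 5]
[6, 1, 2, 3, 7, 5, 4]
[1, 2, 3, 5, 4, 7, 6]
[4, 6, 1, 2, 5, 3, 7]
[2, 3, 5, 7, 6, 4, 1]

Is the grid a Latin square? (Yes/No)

Every row is a permutation, but column 7 contains 4 twice (at rows 2 and 4).

No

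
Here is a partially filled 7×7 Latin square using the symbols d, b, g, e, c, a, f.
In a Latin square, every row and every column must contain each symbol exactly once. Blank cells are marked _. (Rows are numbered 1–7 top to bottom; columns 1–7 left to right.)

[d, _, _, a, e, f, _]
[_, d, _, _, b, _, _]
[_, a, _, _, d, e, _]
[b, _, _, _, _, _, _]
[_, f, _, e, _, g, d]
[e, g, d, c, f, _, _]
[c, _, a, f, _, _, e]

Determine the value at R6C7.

a

Row 2, column 4: row 2 has {d, b} and column 4 has {e, c, a, f}, leaving only g.
Row 3, column 4: row 3 has {d, e, a} and column 4 has {g, e, c, a, f}, leaving only b.
Row 4, column 4: row 4 has {b} and column 4 has {b, g, e, c, a, f}, leaving only d.
Row 5, column 1: row 5 has {d, g, e, f} and column 1 has {d, b, e, c}, leaving only a.
Row 2, column 1: row 2 has {d, b, g} and column 1 has {d, b, e, c, a}, leaving only f.
Row 3, column 1: row 3 has {d, b, e, a} and column 1 has {d, b, e, c, a, f}, leaving only g.
Row 5, column 5: row 5 has {d, g, e, a, f} and column 5 has {d, b, e, f}, leaving only c.
Row 5, column 3: row 5 has {d, g, e, c, a, f} and column 3 has {d, a}, leaving only b.
Row 7, column 2: row 7 has {e, c, a, f} and column 2 has {d, g, a, f}, leaving only b.
Row 1, column 2: row 1 has {d, e, a, f} and column 2 has {d, b, g, a, f}, leaving only c.
Row 1, column 3: row 1 has {d, e, c, a, f} and column 3 has {d, b, a}, leaving only g.
Row 1, column 7: row 1 has {d, g, e, c, a, f} and column 7 has {d, e}, leaving only b.
Row 6 already has {d, g, e, c, f} and column 7 already has {d, b, e}, so row 6, column 7 must be a.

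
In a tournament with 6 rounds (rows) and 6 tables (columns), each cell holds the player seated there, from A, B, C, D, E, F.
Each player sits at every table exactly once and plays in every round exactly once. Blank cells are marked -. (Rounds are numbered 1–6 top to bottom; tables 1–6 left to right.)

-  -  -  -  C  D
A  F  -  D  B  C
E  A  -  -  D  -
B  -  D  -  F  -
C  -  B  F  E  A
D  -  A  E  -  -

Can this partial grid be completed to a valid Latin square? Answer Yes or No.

No

Round 6, table 5: round 6 together with table 5 already contain {A, B, C, D, E, F} — every symbol — so nothing can go there. The grid has no valid completion.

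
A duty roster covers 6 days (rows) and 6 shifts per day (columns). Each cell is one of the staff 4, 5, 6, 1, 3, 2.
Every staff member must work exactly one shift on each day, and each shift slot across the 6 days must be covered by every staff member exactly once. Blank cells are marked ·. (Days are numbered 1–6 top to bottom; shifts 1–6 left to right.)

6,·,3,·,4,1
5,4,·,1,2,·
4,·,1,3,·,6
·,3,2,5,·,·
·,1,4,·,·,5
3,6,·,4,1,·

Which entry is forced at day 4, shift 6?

Day 4 already has {5, 3, 2} and shift 6 already has {5, 6, 1}, so day 4, shift 6 must be 4.

4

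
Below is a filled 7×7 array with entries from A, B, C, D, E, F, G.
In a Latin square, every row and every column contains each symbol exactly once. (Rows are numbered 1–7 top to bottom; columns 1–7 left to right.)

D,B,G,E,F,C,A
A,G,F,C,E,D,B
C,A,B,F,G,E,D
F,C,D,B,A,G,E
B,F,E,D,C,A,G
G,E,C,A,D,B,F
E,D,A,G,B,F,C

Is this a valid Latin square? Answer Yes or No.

Each row is a permutation of the 7 symbols, and so is each column.

Yes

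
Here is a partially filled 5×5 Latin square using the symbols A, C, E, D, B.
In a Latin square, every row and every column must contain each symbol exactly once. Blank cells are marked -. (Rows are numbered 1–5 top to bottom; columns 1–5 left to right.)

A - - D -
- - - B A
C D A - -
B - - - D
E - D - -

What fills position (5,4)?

Row 2, column 1: row 2 has {A, B} and column 1 has {A, C, E, B}, leaving only D.
Row 3, column 4: row 3 has {A, C, D} and column 4 has {D, B}, leaving only E.
Row 3, column 5: row 3 has {A, C, E, D} and column 5 has {A, D}, leaving only B.
Row 5, column 5: row 5 has {E, D} and column 5 has {A, D, B}, leaving only C.
Row 5 already has {C, E, D} and column 4 already has {E, D, B}, so row 5, column 4 must be A.

A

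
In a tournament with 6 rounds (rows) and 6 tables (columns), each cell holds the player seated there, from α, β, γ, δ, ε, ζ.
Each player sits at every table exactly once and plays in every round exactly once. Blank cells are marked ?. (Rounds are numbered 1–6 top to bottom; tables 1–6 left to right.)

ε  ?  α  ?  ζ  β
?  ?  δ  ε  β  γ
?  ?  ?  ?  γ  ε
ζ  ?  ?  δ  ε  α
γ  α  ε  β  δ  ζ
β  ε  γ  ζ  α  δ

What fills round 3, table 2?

β

Round 1, table 4: round 1 has {α, β, ε, ζ} and table 4 has {β, δ, ε, ζ}, leaving only γ.
Round 1, table 2: round 1 has {α, β, γ, ε, ζ} and table 2 has {α, ε}, leaving only δ.
Round 2, table 1: round 2 has {β, γ, δ, ε} and table 1 has {β, γ, ε, ζ}, leaving only α.
Round 2, table 2: round 2 has {α, β, γ, δ, ε} and table 2 has {α, δ, ε}, leaving only ζ.
Round 3 already has {γ, ε} and table 2 already has {α, δ, ε, ζ}, so round 3, table 2 must be β.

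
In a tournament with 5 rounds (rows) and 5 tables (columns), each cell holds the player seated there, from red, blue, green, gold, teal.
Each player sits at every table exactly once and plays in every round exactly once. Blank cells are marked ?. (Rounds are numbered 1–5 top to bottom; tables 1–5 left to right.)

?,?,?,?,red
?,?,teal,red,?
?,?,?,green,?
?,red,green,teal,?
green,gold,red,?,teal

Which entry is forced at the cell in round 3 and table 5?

Round 5, table 4: round 5 has {red, green, gold, teal} and table 4 has {red, green, teal}, leaving only blue.
Round 1, table 4: round 1 has {red} and table 4 has {red, blue, green, teal}, leaving only gold.
Round 1, table 3: round 1 has {red, gold} and table 3 has {red, green, teal}, leaving only blue.
Round 1, table 1: round 1 has {red, blue, gold} and table 1 has {green}, leaving only teal.
Round 1, table 2: round 1 has {red, blue, gold, teal} and table 2 has {red, gold}, leaving only green.
Round 2, table 2: round 2 has {red, teal} and table 2 has {red, green, gold}, leaving only blue.
Round 2, table 1: round 2 has {red, blue, teal} and table 1 has {green, teal}, leaving only gold.
Round 2, table 5: round 2 has {red, blue, gold, teal} and table 5 has {red, teal}, leaving only green.
Round 3, table 2: round 3 has {green} and table 2 has {red, blue, green, gold}, leaving only teal.
Round 3, table 3: round 3 has {green, teal} and table 3 has {red, blue, green, teal}, leaving only gold.
Round 3 already has {green, gold, teal} and table 5 already has {red, green, teal}, so round 3, table 5 must be blue.

blue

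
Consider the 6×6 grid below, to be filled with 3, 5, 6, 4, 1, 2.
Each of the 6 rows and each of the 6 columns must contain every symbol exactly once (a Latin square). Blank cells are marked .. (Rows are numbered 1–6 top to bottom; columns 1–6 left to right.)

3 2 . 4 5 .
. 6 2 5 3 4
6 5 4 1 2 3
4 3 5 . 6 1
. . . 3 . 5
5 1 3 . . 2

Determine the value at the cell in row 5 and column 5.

Row 1, column 6: row 1 has {3, 5, 4, 2} and column 6 has {3, 5, 4, 1, 2}, leaving only 6.
Row 1, column 3: row 1 has {3, 5, 6, 4, 2} and column 3 has {3, 5, 4, 2}, leaving only 1.
Row 2, column 1: row 2 has {3, 5, 6, 4, 2} and column 1 has {3, 5, 6, 4}, leaving only 1.
Row 4, column 4: row 4 has {3, 5, 6, 4, 1} and column 4 has {3, 5, 4, 1}, leaving only 2.
Row 5, column 1: row 5 has {3, 5} and column 1 has {3, 5, 6, 4, 1}, leaving only 2.
Row 5, column 2: row 5 has {3, 5, 2} and column 2 has {3, 5, 6, 1, 2}, leaving only 4.
Row 5 already has {3, 5, 4, 2} and column 5 already has {3, 5, 6, 2}, so row 5, column 5 must be 1.

1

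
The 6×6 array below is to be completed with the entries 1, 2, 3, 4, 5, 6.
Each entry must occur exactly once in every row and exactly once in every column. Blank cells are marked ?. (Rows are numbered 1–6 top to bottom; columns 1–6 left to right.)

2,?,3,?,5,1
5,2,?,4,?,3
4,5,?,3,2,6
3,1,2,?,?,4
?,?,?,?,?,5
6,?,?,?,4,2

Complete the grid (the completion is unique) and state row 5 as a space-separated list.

Row 5, column 1: row 5 has {5} and column 1 has {2, 3, 4, 5, 6}, leaving only 1.
Row 1, column 4: row 1 has {1, 2, 3, 5} and column 4 has {3, 4}, leaving only 6.
Row 5, column 4: row 5 has {1, 5} and column 4 has {3, 4, 6}, leaving only 2.
Row 1, column 2: row 1 has {1, 2, 3, 5, 6} and column 2 has {1, 2, 5}, leaving only 4.
Row 3, column 3: row 3 has {2, 3, 4, 5, 6} and column 3 has {2, 3}, leaving only 1.
Row 2, column 3: row 2 has {2, 3, 4, 5} and column 3 has {1, 2, 3}, leaving only 6.
Row 5, column 3: row 5 has {1, 2, 5} and column 3 has {1, 2, 3, 6}, leaving only 4.
Row 2, column 5: row 2 has {2, 3, 4, 5, 6} and column 5 has {2, 4, 5}, leaving only 1.
Row 4, column 4: row 4 has {1, 2, 3, 4} and column 4 has {2, 3, 4, 6}, leaving only 5.
Row 4, column 5: row 4 has {1, 2, 3, 4, 5} and column 5 has {1, 2, 4, 5}, leaving only 6.
Row 5, column 5: row 5 has {1, 2, 4, 5} and column 5 has {1, 2, 4, 5, 6}, leaving only 3.
Row 5, column 2: row 5 has {1, 2, 3, 4, 5} and column 2 has {1, 2, 4, 5}, leaving only 6.
So row 5 reads: 1 6 4 2 3 5.

1 6 4 2 3 5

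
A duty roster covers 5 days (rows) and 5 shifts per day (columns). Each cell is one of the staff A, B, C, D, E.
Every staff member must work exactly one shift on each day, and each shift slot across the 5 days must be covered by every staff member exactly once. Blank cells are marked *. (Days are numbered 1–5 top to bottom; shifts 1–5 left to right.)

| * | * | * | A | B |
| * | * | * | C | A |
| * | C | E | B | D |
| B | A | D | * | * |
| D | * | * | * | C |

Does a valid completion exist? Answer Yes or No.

No

Day 1, shift 3: day 1 has {A, B} and shift 3 has {D, E}, so it must be C.
Day 1, shift 1: day 1 has {A, B, C} and shift 1 has {B, D}, so it must be E.
Now day 2, shift 1: day 2 together with shift 1 already contain {A, B, C, D, E} — every symbol — so nothing can go there. The grid has no valid completion.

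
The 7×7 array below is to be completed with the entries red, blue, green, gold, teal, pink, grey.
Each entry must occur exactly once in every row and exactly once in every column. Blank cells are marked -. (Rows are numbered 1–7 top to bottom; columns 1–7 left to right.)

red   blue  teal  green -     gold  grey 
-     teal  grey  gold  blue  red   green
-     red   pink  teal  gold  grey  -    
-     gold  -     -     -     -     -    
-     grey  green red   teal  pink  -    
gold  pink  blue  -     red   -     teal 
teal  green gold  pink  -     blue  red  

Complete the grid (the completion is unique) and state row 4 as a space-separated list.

grey gold red blue green teal pink

Row 4, column 3: row 4 has {gold} and column 3 has {blue, green, gold, teal, pink, grey}, leaving only red.
Row 1, column 5: row 1 has {red, blue, green, gold, teal, grey} and column 5 has {red, blue, gold, teal}, leaving only pink.
Row 2, column 1: row 2 has {red, blue, green, gold, teal, grey} and column 1 has {red, gold, teal}, leaving only pink.
Row 3, column 7: row 3 has {red, gold, teal, pink, grey} and column 7 has {red, green, teal, grey}, leaving only blue.
Row 4, column 7: row 4 has {red, gold} and column 7 has {red, blue, green, teal, grey}, leaving only pink.
Row 3, column 1: row 3 has {red, blue, gold, teal, pink, grey} and column 1 has {red, gold, teal, pink}, leaving only green.
Row 5, column 1: row 5 has {red, green, teal, pink, grey} and column 1 has {red, green, gold, teal, pink}, leaving only blue.
Row 4, column 1: row 4 has {red, gold, pink} and column 1 has {red, blue, green, gold, teal, pink}, leaving only grey.
Row 4, column 4: row 4 has {red, gold, pink, grey} and column 4 has {red, green, gold, teal, pink}, leaving only blue.
Row 4, column 5: row 4 has {red, blue, gold, pink, grey} and column 5 has {red, blue, gold, teal, pink}, leaving only green.
Row 4, column 6: row 4 has {red, blue, green, gold, pink, grey} and column 6 has {red, blue, gold, pink, grey}, leaving only teal.
So row 4 reads: grey gold red blue green teal pink.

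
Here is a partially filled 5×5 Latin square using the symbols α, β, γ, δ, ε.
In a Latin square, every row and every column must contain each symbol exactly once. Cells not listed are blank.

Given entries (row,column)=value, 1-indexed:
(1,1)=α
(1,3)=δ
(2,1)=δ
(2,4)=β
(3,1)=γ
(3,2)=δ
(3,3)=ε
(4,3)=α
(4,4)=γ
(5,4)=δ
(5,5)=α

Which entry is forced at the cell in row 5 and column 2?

Row 1, column 4: row 1 has {α, δ} and column 4 has {β, γ, δ}, leaving only ε.
Row 2, column 3: row 2 has {β, δ} and column 3 has {α, δ, ε}, leaving only γ.
Row 2, column 5: row 2 has {β, γ, δ} and column 5 has {α}, leaving only ε.
Row 2, column 2: row 2 has {β, γ, δ, ε} and column 2 has {δ}, leaving only α.
Row 3, column 4: row 3 has {γ, δ, ε} and column 4 has {β, γ, δ, ε}, leaving only α.
Row 3, column 5: row 3 has {α, γ, δ, ε} and column 5 has {α, ε}, leaving only β.
Row 1, column 5: row 1 has {α, δ, ε} and column 5 has {α, β, ε}, leaving only γ.
Row 1, column 2: row 1 has {α, γ, δ, ε} and column 2 has {α, δ}, leaving only β.
Row 4, column 2: row 4 has {α, γ} and column 2 has {α, β, δ}, leaving only ε.
Row 5 already has {α, δ} and column 2 already has {α, β, δ, ε}, so row 5, column 2 must be γ.

γ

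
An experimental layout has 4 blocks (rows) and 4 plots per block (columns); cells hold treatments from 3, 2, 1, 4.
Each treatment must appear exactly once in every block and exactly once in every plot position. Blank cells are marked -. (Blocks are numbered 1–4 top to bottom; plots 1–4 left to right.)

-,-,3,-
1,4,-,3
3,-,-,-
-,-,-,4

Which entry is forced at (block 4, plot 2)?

Block 2, plot 3: block 2 has {3, 1, 4} and plot 3 has {3}, leaving only 2.
Block 4, plot 1: block 4 has {4} and plot 1 has {3, 1}, leaving only 2.
Block 1, plot 1: block 1 has {3} and plot 1 has {3, 2, 1}, leaving only 4.
Block 4, plot 3: block 4 has {2, 4} and plot 3 has {3, 2}, leaving only 1.
Block 4 already has {2, 1, 4} and plot 2 already has {4}, so block 4, plot 2 must be 3.

3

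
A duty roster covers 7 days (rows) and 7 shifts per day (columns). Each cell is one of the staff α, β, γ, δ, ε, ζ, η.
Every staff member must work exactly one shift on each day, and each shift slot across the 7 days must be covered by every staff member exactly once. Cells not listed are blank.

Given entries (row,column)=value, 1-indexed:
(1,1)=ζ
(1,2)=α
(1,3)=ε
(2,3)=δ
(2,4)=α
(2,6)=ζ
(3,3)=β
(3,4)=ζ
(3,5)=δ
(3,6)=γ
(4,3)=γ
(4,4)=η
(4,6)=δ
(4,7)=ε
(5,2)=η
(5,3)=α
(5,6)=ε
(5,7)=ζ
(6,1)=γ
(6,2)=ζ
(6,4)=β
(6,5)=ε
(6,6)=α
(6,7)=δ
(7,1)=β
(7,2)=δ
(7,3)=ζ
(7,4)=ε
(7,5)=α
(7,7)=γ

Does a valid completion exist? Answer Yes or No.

Yes

No day or shift among the givens repeats a symbol, and propagating forced cells runs into no contradiction.
One valid completion exists (for instance, ζ α ε δ γ β η / ε γ δ α η ζ β / η ε β ζ δ γ α / α β γ η ζ δ ε / δ η α γ β ε ζ / γ ζ η β ε α δ / β δ ζ ε α η γ).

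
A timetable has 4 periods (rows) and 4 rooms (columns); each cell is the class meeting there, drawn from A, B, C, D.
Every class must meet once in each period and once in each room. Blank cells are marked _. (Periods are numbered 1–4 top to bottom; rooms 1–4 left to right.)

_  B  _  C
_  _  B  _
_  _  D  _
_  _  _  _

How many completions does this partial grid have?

Period 1, room 1: eliminating its period and room leaves {A, D}.
Period 1, room 3: eliminating its period and room leaves {A}.
Period 2, room 1: eliminating its period and room leaves {A, C, D}.
Period 2, room 2: eliminating its period and room leaves {A, C, D}.
Period 2, room 4: eliminating its period and room leaves {A, D}.
Period 3, room 1: eliminating its period and room leaves {A, B, C}.
Period 3, room 2: eliminating its period and room leaves {A, C}.
Period 3, room 4: eliminating its period and room leaves {A, B}.
Period 4, room 1: eliminating its period and room leaves {A, B, C, D}.
Period 4, room 2: eliminating its period and room leaves {A, C, D}.
Period 4, room 3: eliminating its period and room leaves {A, C}.
Period 4, room 4: eliminating its period and room leaves {A, B, D}.
Enumerating the assignments across these blanks that avoid any period or room repeat gives 4 completions.

4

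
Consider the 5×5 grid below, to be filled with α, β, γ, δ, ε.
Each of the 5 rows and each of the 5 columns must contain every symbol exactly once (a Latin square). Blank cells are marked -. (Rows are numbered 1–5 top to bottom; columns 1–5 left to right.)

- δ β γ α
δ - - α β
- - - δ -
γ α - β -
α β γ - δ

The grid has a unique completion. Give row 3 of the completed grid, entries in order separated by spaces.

Row 1, column 1: row 1 has {α, β, γ, δ} and column 1 has {α, γ, δ}, leaving only ε.
Row 3, column 1: row 3 has {δ} and column 1 has {α, γ, δ, ε}, leaving only β.
Row 2, column 3: row 2 has {α, β, δ} and column 3 has {β, γ}, leaving only ε.
Row 3, column 3: row 3 has {β, δ} and column 3 has {β, γ, ε}, leaving only α.
Row 2, column 2: row 2 has {α, β, δ, ε} and column 2 has {α, β, δ}, leaving only γ.
Row 3, column 2: row 3 has {α, β, δ} and column 2 has {α, β, γ, δ}, leaving only ε.
Row 3, column 5: row 3 has {α, β, δ, ε} and column 5 has {α, β, δ}, leaving only γ.
So row 3 reads: β ε α δ γ.

β ε α δ γ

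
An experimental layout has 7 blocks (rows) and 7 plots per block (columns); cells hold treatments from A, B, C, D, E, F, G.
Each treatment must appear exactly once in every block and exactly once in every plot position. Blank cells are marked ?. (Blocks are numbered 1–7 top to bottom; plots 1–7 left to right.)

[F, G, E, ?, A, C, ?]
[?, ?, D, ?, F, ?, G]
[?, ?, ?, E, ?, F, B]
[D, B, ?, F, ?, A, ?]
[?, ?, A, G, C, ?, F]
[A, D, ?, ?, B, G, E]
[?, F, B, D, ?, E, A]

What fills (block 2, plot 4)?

Block 1, plot 4: block 1 has {A, C, E, F, G} and plot 4 has {D, E, F, G}, leaving only B.
Block 1, plot 7: block 1 has {A, B, C, E, F, G} and plot 7 has {A, B, E, F, G}, leaving only D.
Block 2, plot 6: block 2 has {D, F, G} and plot 6 has {A, C, E, F, G}, leaving only B.
Block 4, plot 7: block 4 has {A, B, D, F} and plot 7 has {A, B, D, E, F, G}, leaving only C.
Block 4, plot 3: block 4 has {A, B, C, D, F} and plot 3 has {A, B, D, E}, leaving only G.
Block 3, plot 3: block 3 has {B, E, F} and plot 3 has {A, B, D, E, G}, leaving only C.
Block 3, plot 1: block 3 has {B, C, E, F} and plot 1 has {A, D, F}, leaving only G.
Block 3, plot 2: block 3 has {B, C, E, F, G} and plot 2 has {B, D, F, G}, leaving only A.
Block 3, plot 5: block 3 has {A, B, C, E, F, G} and plot 5 has {A, B, C, F}, leaving only D.
Block 4, plot 5: block 4 has {A, B, C, D, F, G} and plot 5 has {A, B, C, D, F}, leaving only E.
Block 5, plot 2: block 5 has {A, C, F, G} and plot 2 has {A, B, D, F, G}, leaving only E.
Block 2, plot 2: block 2 has {B, D, F, G} and plot 2 has {A, B, D, E, F, G}, leaving only C.
Block 2 already has {B, C, D, F, G} and plot 4 already has {B, D, E, F, G}, so block 2, plot 4 must be A.

A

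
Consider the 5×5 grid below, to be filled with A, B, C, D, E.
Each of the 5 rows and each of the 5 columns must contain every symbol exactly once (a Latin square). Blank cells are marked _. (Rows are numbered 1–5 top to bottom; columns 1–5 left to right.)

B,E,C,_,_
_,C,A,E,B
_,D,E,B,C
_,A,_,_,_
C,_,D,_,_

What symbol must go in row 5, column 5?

E

Row 2, column 1: row 2 has {A, B, C, E} and column 1 has {B, C}, leaving only D.
Row 3, column 1: row 3 has {B, C, D, E} and column 1 has {B, C, D}, leaving only A.
Row 4, column 1: row 4 has {A} and column 1 has {A, B, C, D}, leaving only E.
Row 4, column 3: row 4 has {A, E} and column 3 has {A, C, D, E}, leaving only B.
Row 4, column 5: row 4 has {A, B, E} and column 5 has {B, C}, leaving only D.
Row 1, column 5: row 1 has {B, C, E} and column 5 has {B, C, D}, leaving only A.
Row 5 already has {C, D} and column 5 already has {A, B, C, D}, so row 5, column 5 must be E.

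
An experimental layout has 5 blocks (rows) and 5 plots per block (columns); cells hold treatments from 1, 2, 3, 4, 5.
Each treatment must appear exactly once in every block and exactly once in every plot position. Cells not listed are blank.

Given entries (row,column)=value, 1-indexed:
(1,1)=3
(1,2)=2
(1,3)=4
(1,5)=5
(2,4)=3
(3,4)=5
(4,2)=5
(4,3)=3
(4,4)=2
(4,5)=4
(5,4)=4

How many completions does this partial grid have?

Block 1, plot 4: eliminating its block and plot leaves {1}.
Block 2, plot 1: eliminating its block and plot leaves {1, 2, 4, 5}.
Block 2, plot 2: eliminating its block and plot leaves {1, 4}.
Block 2, plot 3: eliminating its block and plot leaves {1, 2, 5}.
Block 2, plot 5: eliminating its block and plot leaves {1, 2}.
Block 3, plot 1: eliminating its block and plot leaves {1, 2, 4}.
Block 3, plot 2: eliminating its block and plot leaves {1, 3, 4}.
Block 3, plot 3: eliminating its block and plot leaves {1, 2}.
Block 3, plot 5: eliminating its block and plot leaves {1, 2, 3}.
Block 4, plot 1: eliminating its block and plot leaves {1}.
Block 5, plot 1: eliminating its block and plot leaves {1, 2, 5}.
Block 5, plot 2: eliminating its block and plot leaves {1, 3}.
Block 5, plot 3: eliminating its block and plot leaves {1, 2, 5}.
Block 5, plot 5: eliminating its block and plot leaves {1, 2, 3}.
Enumerating the assignments across these blanks that avoid any block or plot repeat gives 6 completions.

6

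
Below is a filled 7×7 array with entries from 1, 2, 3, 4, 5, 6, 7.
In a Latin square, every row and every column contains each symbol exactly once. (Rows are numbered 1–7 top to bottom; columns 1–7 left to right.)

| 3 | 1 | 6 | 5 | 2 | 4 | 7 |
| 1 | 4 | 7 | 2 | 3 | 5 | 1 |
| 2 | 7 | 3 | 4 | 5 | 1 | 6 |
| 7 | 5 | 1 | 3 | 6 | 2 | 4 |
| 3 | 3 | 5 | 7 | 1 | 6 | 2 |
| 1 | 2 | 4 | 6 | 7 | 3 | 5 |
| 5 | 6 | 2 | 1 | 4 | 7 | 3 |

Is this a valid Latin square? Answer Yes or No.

Row 5 contains 3 twice (at columns 1 and 2); row 2 is also not a permutation.

No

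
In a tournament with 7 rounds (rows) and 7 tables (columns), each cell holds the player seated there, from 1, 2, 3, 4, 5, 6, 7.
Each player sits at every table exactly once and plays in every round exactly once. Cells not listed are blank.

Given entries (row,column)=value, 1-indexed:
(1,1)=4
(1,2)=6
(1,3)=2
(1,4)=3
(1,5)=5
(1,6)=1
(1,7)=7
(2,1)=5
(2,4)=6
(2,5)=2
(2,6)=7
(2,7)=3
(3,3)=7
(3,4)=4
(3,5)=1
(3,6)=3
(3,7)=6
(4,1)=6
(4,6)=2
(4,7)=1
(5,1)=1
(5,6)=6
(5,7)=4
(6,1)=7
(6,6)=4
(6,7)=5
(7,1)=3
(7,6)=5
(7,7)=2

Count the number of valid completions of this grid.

Round 2, table 2: eliminating its round and table leaves {1, 4}.
Round 2, table 3: eliminating its round and table leaves {1, 4}.
Round 3, table 1: eliminating its round and table leaves {2}.
Round 3, table 2: eliminating its round and table leaves {2, 5}.
Round 4, table 2: eliminating its round and table leaves {3, 4, 5, 7}.
Round 4, table 3: eliminating its round and table leaves {3, 4, 5}.
Round 4, table 4: eliminating its round and table leaves {5, 7}.
Round 4, table 5: eliminating its round and table leaves {3, 4, 7}.
Round 5, table 2: eliminating its round and table leaves {2, 3, 5, 7}.
Round 5, table 3: eliminating its round and table leaves {3, 5}.
Round 5, table 4: eliminating its round and table leaves {2, 5, 7}.
Round 5, table 5: eliminating its round and table leaves {3, 7}.
Round 6, table 2: eliminating its round and table leaves {1, 2, 3}.
Round 6, table 3: eliminating its round and table leaves {1, 3, 6}.
Round 6, table 4: eliminating its round and table leaves {1, 2}.
Round 6, table 5: eliminating its round and table leaves {3, 6}.
Round 7, table 2: eliminating its round and table leaves {1, 4, 7}.
Round 7, table 3: eliminating its round and table leaves {1, 4, 6}.
Round 7, table 4: eliminating its round and table leaves {1, 7}.
Round 7, table 5: eliminating its round and table leaves {4, 6, 7}.
Enumerating the assignments across these blanks that avoid any round or table repeat gives 9 completions.

9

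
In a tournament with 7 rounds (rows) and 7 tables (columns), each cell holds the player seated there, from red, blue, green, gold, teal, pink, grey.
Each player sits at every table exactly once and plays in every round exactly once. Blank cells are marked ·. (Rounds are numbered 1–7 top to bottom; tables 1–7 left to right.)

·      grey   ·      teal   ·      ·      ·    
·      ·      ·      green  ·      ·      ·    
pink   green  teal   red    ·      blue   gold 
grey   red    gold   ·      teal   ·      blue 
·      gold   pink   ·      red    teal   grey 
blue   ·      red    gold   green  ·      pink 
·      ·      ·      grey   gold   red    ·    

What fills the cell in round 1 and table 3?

green

Round 3, table 5: round 3 has {red, blue, green, gold, teal, pink} and table 5 has {red, green, gold, teal}, leaving only grey.
Round 4, table 4: round 4 has {red, blue, gold, teal, grey} and table 4 has {red, green, gold, teal, grey}, leaving only pink.
Round 4, table 6: round 4 has {red, blue, gold, teal, pink, grey} and table 6 has {red, blue, teal}, leaving only green.
Round 5, table 1: round 5 has {red, gold, teal, pink, grey} and table 1 has {blue, pink, grey}, leaving only green.
Round 5, table 4: round 5 has {red, green, gold, teal, pink, grey} and table 4 has {red, green, gold, teal, pink, grey}, leaving only blue.
Round 6, table 2: round 6 has {red, blue, green, gold, pink} and table 2 has {red, green, gold, grey}, leaving only teal.
Round 6, table 6: round 6 has {red, blue, green, gold, teal, pink} and table 6 has {red, blue, green, teal}, leaving only grey.
Round 7, table 1: round 7 has {red, gold, grey} and table 1 has {blue, green, pink, grey}, leaving only teal.
Round 7, table 7: round 7 has {red, gold, teal, grey} and table 7 has {blue, gold, pink, grey}, leaving only green.
Round 1, table 7: round 1 has {teal, grey} and table 7 has {blue, green, gold, pink, grey}, leaving only red.
Round 1, table 1: round 1 has {red, teal, grey} and table 1 has {blue, green, teal, pink, grey}, leaving only gold.
Round 1, table 6: round 1 has {red, gold, teal, grey} and table 6 has {red, blue, green, teal, grey}, leaving only pink.
Round 1, table 5: round 1 has {red, gold, teal, pink, grey} and table 5 has {red, green, gold, teal, grey}, leaving only blue.
Round 1 already has {red, blue, gold, teal, pink, grey} and table 3 already has {red, gold, teal, pink}, so round 1, table 3 must be green.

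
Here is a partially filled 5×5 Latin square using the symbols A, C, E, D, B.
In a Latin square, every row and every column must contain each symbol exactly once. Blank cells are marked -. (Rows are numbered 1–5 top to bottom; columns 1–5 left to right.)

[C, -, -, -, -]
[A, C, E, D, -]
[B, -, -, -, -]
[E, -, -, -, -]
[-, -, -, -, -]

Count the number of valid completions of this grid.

Row 1, column 2: eliminating its row and column leaves {A, E, D, B}.
Row 1, column 3: eliminating its row and column leaves {A, D, B}.
Row 1, column 4: eliminating its row and column leaves {A, E, B}.
Row 1, column 5: eliminating its row and column leaves {A, E, D, B}.
Row 2, column 5: eliminating its row and column leaves {B}.
Row 3, column 2: eliminating its row and column leaves {A, E, D}.
Row 3, column 3: eliminating its row and column leaves {A, C, D}.
Row 3, column 4: eliminating its row and column leaves {A, C, E}.
Row 3, column 5: eliminating its row and column leaves {A, C, E, D}.
Row 4, column 2: eliminating its row and column leaves {A, D, B}.
Row 4, column 3: eliminating its row and column leaves {A, C, D, B}.
Row 4, column 4: eliminating its row and column leaves {A, C, B}.
Row 4, column 5: eliminating its row and column leaves {A, C, D, B}.
Row 5, column 1: eliminating its row and column leaves {D}.
Row 5, column 2: eliminating its row and column leaves {A, E, D, B}.
Row 5, column 3: eliminating its row and column leaves {A, C, D, B}.
Row 5, column 4: eliminating its row and column leaves {A, C, E, B}.
Row 5, column 5: eliminating its row and column leaves {A, C, E, D, B}.
Enumerating the assignments across these blanks that avoid any row or column repeat gives 56 completions.

56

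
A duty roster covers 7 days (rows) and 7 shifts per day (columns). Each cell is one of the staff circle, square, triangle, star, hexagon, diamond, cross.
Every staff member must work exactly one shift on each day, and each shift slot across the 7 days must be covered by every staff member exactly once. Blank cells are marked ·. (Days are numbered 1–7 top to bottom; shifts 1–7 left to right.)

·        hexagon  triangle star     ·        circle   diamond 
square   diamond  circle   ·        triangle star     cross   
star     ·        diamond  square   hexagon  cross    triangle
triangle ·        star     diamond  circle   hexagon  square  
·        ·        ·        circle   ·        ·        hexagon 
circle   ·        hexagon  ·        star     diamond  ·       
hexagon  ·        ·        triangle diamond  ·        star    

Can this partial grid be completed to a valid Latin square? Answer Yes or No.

No

Day 6, shift 7: day 6 together with shift 7 already contain {circle, square, triangle, star, hexagon, diamond, cross} — every symbol — so nothing can go there. The grid has no valid completion.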